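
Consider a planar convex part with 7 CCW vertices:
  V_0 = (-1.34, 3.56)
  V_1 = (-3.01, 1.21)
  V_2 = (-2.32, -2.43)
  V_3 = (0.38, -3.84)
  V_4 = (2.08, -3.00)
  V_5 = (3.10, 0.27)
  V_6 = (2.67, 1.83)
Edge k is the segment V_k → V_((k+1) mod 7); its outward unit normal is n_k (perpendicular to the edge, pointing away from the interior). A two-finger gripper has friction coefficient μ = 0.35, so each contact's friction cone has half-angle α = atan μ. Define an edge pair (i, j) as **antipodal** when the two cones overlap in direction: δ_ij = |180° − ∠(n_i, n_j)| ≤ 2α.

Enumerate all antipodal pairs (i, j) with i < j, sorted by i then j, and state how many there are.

count = 5; pairs: (0,3), (0,4), (1,4), (1,5), (2,6)

α = atan 0.35 = 19.29°;  2α = 38.58°
n_0 = (-0.8151, +0.5793)
n_1 = (-0.9825, -0.1862)
n_2 = (-0.4629, -0.8864)
n_3 = (+0.4430, -0.8965)
n_4 = (+0.9546, -0.2978)
n_5 = (+0.9640, +0.2657)
n_6 = (+0.3961, +0.9182)
  (0,1): δ = 133.87°  ·
  (0,2): δ = 82.18°  ·
  (0,3): δ = 28.31°  ✓
  (0,4): δ = 18.07°  ✓
  (0,5): δ = 50.81°  ·
  (0,6): δ = 102.06°  ·
  (1,2): δ = 128.31°  ·
  (1,3): δ = 74.44°  ·
  (1,4): δ = 28.06°  ✓
  (1,5): δ = 4.68°  ✓
  (1,6): δ = 55.93°  ·
  (2,3): δ = 126.13°  ·
  (2,4): δ = 79.75°  ·
  (2,5): δ = 47.02°  ·
  (2,6): δ = 4.24°  ✓
  (3,4): δ = 133.62°  ·
  (3,5): δ = 100.88°  ·
  (3,6): δ = 49.63°  ·
  (4,5): δ = 147.27°  ·
  (4,6): δ = 96.01°  ·
  (5,6): δ = 128.75°  ·
antipodal pairs: 5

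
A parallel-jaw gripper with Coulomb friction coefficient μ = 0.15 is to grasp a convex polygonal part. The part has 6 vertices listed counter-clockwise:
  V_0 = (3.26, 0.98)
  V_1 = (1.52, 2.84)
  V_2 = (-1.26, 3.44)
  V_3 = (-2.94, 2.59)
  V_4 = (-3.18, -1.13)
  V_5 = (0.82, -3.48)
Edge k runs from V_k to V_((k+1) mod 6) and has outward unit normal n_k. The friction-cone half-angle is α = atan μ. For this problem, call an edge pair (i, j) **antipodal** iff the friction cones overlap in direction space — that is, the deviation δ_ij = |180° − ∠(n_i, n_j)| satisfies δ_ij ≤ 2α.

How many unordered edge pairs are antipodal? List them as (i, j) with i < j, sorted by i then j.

count = 1; pairs: (0,4)

α = atan 0.15 = 8.53°;  2α = 17.06°
n_0 = (+0.7303, +0.6832)
n_1 = (+0.2110, +0.9775)
n_2 = (-0.4515, +0.8923)
n_3 = (-0.9979, +0.0644)
n_4 = (-0.5065, -0.8622)
n_5 = (+0.8773, -0.4800)
  (0,1): δ = 145.27°  ·
  (0,2): δ = 106.25°  ·
  (0,3): δ = 46.78°  ·
  (0,4): δ = 16.47°  ✓
  (0,5): δ = 108.23°  ·
  (1,2): δ = 140.98°  ·
  (1,3): δ = 81.51°  ·
  (1,4): δ = 18.26°  ·
  (1,5): δ = 73.50°  ·
  (2,3): δ = 120.53°  ·
  (2,4): δ = 57.27°  ·
  (2,5): δ = 34.48°  ·
  (3,4): δ = 116.74°  ·
  (3,5): δ = 24.99°  ·
  (4,5): δ = 88.25°  ·
antipodal pairs: 1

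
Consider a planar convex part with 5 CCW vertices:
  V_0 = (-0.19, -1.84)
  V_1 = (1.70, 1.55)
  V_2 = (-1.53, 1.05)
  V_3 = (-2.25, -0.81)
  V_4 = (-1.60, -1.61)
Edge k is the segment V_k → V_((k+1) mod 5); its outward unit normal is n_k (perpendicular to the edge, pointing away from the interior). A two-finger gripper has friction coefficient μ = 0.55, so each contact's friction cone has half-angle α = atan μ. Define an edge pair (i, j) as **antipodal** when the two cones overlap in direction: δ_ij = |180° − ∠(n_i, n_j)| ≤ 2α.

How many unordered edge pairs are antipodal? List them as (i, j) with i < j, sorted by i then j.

α = atan 0.55 = 28.81°;  2α = 57.62°
n_0 = (+0.8734, -0.4870)
n_1 = (-0.1530, +0.9882)
n_2 = (-0.9326, +0.3610)
n_3 = (-0.7761, -0.6306)
n_4 = (-0.1610, -0.9870)
  (0,1): δ = 52.06°  ✓
  (0,2): δ = 7.98°  ✓
  (0,3): δ = 68.23°  ·
  (0,4): δ = 109.88°  ·
  (1,2): δ = 119.96°  ·
  (1,3): δ = 59.71°  ·
  (1,4): δ = 18.06°  ✓
  (2,3): δ = 119.74°  ·
  (2,4): δ = 78.10°  ·
  (3,4): δ = 138.36°  ·
antipodal pairs: 3

count = 3; pairs: (0,1), (0,2), (1,4)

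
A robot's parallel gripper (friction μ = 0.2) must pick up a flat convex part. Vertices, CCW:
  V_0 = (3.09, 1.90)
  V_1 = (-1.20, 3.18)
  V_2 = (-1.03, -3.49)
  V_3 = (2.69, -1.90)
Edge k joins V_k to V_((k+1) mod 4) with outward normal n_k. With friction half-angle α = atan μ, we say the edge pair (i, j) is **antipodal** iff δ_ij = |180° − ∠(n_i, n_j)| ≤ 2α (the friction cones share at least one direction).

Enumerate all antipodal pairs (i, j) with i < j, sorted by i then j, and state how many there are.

count = 1; pairs: (1,3)

α = atan 0.2 = 11.31°;  2α = 22.62°
n_0 = (+0.2859, +0.9583)
n_1 = (-0.9997, -0.0255)
n_2 = (+0.3930, -0.9195)
n_3 = (+0.9945, -0.1047)
  (0,1): δ = 71.93°  ·
  (0,2): δ = 39.76°  ·
  (0,3): δ = 100.60°  ·
  (1,2): δ = 68.32°  ·
  (1,3): δ = 7.47°  ✓
  (2,3): δ = 119.15°  ·
antipodal pairs: 1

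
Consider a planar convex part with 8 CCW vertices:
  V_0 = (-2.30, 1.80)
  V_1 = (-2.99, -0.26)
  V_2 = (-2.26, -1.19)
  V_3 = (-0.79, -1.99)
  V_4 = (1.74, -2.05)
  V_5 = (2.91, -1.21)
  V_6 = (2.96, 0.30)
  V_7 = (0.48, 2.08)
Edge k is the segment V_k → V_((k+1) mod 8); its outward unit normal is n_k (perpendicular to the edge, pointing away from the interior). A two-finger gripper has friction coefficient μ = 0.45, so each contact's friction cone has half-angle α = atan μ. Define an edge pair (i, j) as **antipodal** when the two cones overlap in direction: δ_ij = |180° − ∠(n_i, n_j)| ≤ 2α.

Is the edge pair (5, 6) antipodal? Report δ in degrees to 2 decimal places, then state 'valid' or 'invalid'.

δ = 123.77°, invalid

α = atan 0.45 = 24.23°;  2α = 48.46°
edge 5: e_5 = (+0.05, +1.51);  n_5 = (+0.9995, -0.0331)
edge 6: e_6 = (-2.48, +1.78);  n_6 = (+0.5831, +0.8124)
∠(n_5, n_6) = 56.23°
δ = |180° − 56.23°| = 123.77°
123.77° > 2α = 48.46°  →  invalid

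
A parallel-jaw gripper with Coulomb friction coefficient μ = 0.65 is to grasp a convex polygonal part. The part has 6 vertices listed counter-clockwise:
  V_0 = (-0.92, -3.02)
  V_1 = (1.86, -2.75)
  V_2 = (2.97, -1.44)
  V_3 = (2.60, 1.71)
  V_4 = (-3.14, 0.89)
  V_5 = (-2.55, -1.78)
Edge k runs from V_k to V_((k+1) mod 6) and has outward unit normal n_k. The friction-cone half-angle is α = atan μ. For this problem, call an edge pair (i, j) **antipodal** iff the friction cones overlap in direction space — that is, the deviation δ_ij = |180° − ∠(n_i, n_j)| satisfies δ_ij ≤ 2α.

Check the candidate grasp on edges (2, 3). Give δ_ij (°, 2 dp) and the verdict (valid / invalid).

δ = 88.57°, invalid

α = atan 0.65 = 33.02°;  2α = 66.05°
edge 2: e_2 = (-0.37, +3.15);  n_2 = (+0.9932, +0.1167)
edge 3: e_3 = (-5.74, -0.82);  n_3 = (-0.1414, +0.9899)
∠(n_2, n_3) = 91.43°
δ = |180° − 91.43°| = 88.57°
88.57° > 2α = 66.05°  →  invalid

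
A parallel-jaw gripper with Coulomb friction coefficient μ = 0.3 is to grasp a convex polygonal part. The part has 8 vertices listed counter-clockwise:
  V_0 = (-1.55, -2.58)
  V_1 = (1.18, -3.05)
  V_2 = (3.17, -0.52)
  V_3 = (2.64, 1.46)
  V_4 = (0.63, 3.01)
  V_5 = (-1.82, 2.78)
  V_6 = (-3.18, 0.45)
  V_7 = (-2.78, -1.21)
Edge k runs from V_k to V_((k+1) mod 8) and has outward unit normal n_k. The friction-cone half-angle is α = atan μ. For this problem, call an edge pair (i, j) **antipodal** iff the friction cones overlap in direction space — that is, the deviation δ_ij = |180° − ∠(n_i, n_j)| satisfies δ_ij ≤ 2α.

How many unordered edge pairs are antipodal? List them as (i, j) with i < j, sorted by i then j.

count = 6; pairs: (0,3), (0,4), (1,5), (2,6), (2,7), (3,7)

α = atan 0.3 = 16.70°;  2α = 33.40°
n_0 = (-0.1697, -0.9855)
n_1 = (+0.7860, -0.6182)
n_2 = (+0.9660, +0.2586)
n_3 = (+0.6107, +0.7919)
n_4 = (-0.0935, +0.9956)
n_5 = (-0.8636, +0.5041)
n_6 = (-0.9722, -0.2343)
n_7 = (-0.7441, -0.6681)
  (0,1): δ = 118.42°  ·
  (0,2): δ = 65.25°  ·
  (0,3): δ = 27.87°  ✓
  (0,4): δ = 15.13°  ✓
  (0,5): δ = 69.50°  ·
  (0,6): δ = 113.32°  ·
  (0,7): δ = 141.69°  ·
  (1,2): δ = 126.83°  ·
  (1,3): δ = 89.45°  ·
  (1,4): δ = 46.45°  ·
  (1,5): δ = 7.92°  ✓
  (1,6): δ = 51.74°  ·
  (1,7): δ = 80.11°  ·
  (2,3): δ = 142.62°  ·
  (2,4): δ = 99.62°  ·
  (2,5): δ = 45.26°  ·
  (2,6): δ = 1.44°  ✓
  (2,7): δ = 26.93°  ✓
  (3,4): δ = 137.00°  ·
  (3,5): δ = 82.63°  ·
  (3,6): δ = 38.81°  ·
  (3,7): δ = 10.44°  ✓
  (4,5): δ = 125.63°  ·
  (4,6): δ = 81.82°  ·
  (4,7): δ = 53.45°  ·
  (5,6): δ = 136.18°  ·
  (5,7): δ = 107.81°  ·
  (6,7): δ = 151.63°  ·
antipodal pairs: 6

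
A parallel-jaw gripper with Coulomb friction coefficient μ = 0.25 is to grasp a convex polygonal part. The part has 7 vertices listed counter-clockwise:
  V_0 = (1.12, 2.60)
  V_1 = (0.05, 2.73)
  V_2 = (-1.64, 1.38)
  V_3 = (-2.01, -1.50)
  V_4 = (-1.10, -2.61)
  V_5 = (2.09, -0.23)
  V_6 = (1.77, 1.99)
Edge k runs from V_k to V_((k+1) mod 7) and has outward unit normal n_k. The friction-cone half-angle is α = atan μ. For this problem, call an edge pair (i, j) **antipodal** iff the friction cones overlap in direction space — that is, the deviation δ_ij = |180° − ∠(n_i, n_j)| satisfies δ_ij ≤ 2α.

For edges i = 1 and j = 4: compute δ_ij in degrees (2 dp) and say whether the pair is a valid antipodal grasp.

α = atan 0.25 = 14.04°;  2α = 28.07°
edge 1: e_1 = (-1.69, -1.35);  n_1 = (-0.6241, +0.7813)
edge 4: e_4 = (+3.19, +2.38);  n_4 = (+0.5980, -0.8015)
∠(n_1, n_4) = 178.11°
δ = |180° − 178.11°| = 1.89°
1.89° ≤ 2α = 28.07°  →  valid

δ = 1.89°, valid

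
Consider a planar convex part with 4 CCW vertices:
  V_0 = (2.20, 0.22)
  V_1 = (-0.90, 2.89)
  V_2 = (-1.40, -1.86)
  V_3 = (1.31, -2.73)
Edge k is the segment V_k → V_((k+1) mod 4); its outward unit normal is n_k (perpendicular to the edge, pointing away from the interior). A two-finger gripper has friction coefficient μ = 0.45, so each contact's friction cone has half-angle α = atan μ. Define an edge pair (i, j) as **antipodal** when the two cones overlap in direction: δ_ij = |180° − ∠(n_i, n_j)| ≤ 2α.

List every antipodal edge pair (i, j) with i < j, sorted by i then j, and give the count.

count = 2; pairs: (0,2), (1,3)

α = atan 0.45 = 24.23°;  2α = 48.46°
n_0 = (+0.6526, +0.7577)
n_1 = (-0.9945, +0.1047)
n_2 = (-0.3057, -0.9521)
n_3 = (+0.9574, -0.2888)
  (0,1): δ = 55.27°  ·
  (0,2): δ = 22.94°  ✓
  (0,3): δ = 113.95°  ·
  (1,2): δ = 101.79°  ·
  (1,3): δ = 10.78°  ✓
  (2,3): δ = 88.99°  ·
antipodal pairs: 2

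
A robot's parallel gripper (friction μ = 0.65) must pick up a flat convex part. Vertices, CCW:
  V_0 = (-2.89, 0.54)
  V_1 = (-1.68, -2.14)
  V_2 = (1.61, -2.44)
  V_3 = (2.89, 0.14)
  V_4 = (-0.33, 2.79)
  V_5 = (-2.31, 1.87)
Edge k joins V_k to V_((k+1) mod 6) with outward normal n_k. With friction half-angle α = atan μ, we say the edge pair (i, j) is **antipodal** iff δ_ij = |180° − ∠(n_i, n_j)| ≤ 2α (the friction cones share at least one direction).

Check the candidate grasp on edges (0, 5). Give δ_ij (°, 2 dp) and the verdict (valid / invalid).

δ = 132.14°, invalid

α = atan 0.65 = 33.02°;  2α = 66.05°
edge 0: e_0 = (+1.21, -2.68);  n_0 = (-0.9114, -0.4115)
edge 5: e_5 = (-0.58, -1.33);  n_5 = (-0.9166, +0.3997)
∠(n_0, n_5) = 47.86°
δ = |180° − 47.86°| = 132.14°
132.14° > 2α = 66.05°  →  invalid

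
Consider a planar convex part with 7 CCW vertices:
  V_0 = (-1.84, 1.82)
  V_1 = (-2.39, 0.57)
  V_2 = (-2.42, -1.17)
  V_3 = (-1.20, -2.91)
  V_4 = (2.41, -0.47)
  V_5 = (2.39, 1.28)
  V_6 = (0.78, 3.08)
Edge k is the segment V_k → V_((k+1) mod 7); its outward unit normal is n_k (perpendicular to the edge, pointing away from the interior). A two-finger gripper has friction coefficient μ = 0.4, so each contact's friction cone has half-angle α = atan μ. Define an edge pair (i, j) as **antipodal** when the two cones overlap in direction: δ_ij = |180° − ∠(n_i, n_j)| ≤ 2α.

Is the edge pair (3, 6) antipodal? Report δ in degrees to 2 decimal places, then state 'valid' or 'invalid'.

α = atan 0.4 = 21.80°;  2α = 43.60°
edge 3: e_3 = (+3.61, +2.44);  n_3 = (+0.5600, -0.8285)
edge 6: e_6 = (-2.62, -1.26);  n_6 = (-0.4334, +0.9012)
∠(n_3, n_6) = 171.63°
δ = |180° − 171.63°| = 8.37°
8.37° ≤ 2α = 43.60°  →  valid

δ = 8.37°, valid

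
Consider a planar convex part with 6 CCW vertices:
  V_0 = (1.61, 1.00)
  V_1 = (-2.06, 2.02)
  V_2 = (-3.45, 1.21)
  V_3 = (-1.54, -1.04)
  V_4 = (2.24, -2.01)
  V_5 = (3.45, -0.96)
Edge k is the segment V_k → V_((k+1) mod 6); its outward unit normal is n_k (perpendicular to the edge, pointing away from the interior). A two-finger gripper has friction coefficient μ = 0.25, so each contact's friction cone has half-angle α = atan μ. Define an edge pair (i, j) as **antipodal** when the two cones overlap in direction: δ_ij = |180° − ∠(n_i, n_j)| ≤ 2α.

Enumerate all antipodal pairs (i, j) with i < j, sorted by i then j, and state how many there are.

α = atan 0.25 = 14.04°;  2α = 28.07°
n_0 = (+0.2678, +0.9635)
n_1 = (-0.5035, +0.8640)
n_2 = (-0.7624, -0.6472)
n_3 = (-0.2486, -0.9686)
n_4 = (+0.6554, -0.7553)
n_5 = (+0.7291, +0.6844)
  (0,1): δ = 134.24°  ·
  (0,2): δ = 34.14°  ·
  (0,3): δ = 1.14°  ✓
  (0,4): δ = 56.48°  ·
  (0,5): δ = 148.72°  ·
  (1,2): δ = 79.90°  ·
  (1,3): δ = 44.62°  ·
  (1,4): δ = 10.72°  ✓
  (1,5): δ = 102.96°  ·
  (2,3): δ = 144.72°  ·
  (2,4): δ = 89.38°  ·
  (2,5): δ = 2.86°  ✓
  (3,4): δ = 124.66°  ·
  (3,5): δ = 32.42°  ·
  (4,5): δ = 87.76°  ·
antipodal pairs: 3

count = 3; pairs: (0,3), (1,4), (2,5)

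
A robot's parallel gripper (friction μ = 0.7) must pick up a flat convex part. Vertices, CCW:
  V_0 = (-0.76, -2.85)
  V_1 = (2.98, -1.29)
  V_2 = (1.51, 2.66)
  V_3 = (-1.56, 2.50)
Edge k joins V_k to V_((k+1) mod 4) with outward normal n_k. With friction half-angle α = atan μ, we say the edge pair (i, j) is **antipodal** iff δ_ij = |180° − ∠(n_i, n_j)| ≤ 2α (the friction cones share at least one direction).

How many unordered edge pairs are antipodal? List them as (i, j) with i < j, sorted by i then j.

count = 2; pairs: (0,2), (1,3)

α = atan 0.7 = 34.99°;  2α = 69.98°
n_0 = (+0.3850, -0.9229)
n_1 = (+0.9372, +0.3488)
n_2 = (-0.0520, +0.9986)
n_3 = (-0.9890, -0.1479)
  (0,1): δ = 92.23°  ·
  (0,2): δ = 19.66°  ✓
  (0,3): δ = 75.86°  ·
  (1,2): δ = 107.43°  ·
  (1,3): δ = 11.91°  ✓
  (2,3): δ = 84.48°  ·
antipodal pairs: 2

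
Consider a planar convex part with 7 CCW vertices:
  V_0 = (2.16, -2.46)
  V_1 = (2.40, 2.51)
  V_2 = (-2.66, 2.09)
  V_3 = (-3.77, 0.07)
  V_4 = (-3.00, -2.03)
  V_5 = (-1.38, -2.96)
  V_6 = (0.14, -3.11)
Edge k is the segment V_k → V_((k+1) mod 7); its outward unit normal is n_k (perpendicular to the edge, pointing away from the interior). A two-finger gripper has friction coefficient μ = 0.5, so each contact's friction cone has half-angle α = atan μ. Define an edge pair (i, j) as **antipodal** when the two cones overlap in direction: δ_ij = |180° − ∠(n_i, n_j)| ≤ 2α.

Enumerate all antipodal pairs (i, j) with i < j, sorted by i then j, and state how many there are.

α = atan 0.5 = 26.57°;  2α = 53.13°
n_0 = (+0.9988, -0.0482)
n_1 = (-0.0827, +0.9966)
n_2 = (-0.8764, +0.4816)
n_3 = (-0.9389, -0.3443)
n_4 = (-0.4979, -0.8673)
n_5 = (-0.0982, -0.9952)
n_6 = (+0.3063, -0.9519)
  (0,1): δ = 82.49°  ·
  (0,2): δ = 26.02°  ✓
  (0,3): δ = 22.90°  ✓
  (0,4): δ = 62.91°  ·
  (0,5): δ = 87.13°  ·
  (0,6): δ = 110.60°  ·
  (1,2): δ = 123.53°  ·
  (1,3): δ = 74.61°  ·
  (1,4): δ = 34.60°  ✓
  (1,5): δ = 10.38°  ✓
  (1,6): δ = 13.09°  ✓
  (2,3): δ = 131.07°  ·
  (2,4): δ = 91.07°  ·
  (2,5): δ = 66.85°  ·
  (2,6): δ = 43.37°  ✓
  (3,4): δ = 140.00°  ·
  (3,5): δ = 115.77°  ·
  (3,6): δ = 92.30°  ·
  (4,5): δ = 155.78°  ·
  (4,6): δ = 132.30°  ·
  (5,6): δ = 156.53°  ·
antipodal pairs: 6

count = 6; pairs: (0,2), (0,3), (1,4), (1,5), (1,6), (2,6)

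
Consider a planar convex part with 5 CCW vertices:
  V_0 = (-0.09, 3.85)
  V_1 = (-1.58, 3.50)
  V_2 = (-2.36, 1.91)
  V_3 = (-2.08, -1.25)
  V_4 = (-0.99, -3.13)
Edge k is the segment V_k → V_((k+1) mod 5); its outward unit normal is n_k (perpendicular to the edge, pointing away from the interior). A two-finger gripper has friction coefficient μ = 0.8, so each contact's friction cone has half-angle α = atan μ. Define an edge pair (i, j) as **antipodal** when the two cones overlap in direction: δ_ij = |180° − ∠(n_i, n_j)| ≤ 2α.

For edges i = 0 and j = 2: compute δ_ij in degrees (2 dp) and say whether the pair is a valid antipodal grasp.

α = atan 0.8 = 38.66°;  2α = 77.32°
edge 0: e_0 = (-1.49, -0.35);  n_0 = (-0.2287, +0.9735)
edge 2: e_2 = (+0.28, -3.16);  n_2 = (-0.9961, -0.0883)
∠(n_0, n_2) = 81.84°
δ = |180° − 81.84°| = 98.16°
98.16° > 2α = 77.32°  →  invalid

δ = 98.16°, invalid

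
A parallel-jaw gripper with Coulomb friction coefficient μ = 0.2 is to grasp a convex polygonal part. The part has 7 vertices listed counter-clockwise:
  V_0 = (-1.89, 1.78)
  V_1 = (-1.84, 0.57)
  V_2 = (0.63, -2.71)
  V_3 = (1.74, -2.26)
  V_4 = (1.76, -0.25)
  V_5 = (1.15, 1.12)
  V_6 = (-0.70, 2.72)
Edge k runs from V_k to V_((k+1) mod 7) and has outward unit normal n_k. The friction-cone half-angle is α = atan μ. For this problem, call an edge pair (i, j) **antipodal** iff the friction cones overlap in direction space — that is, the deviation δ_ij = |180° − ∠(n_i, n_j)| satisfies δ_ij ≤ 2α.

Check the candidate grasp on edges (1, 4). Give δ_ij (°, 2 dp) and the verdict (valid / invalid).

α = atan 0.2 = 11.31°;  2α = 22.62°
edge 1: e_1 = (+2.47, -3.28);  n_1 = (-0.7988, -0.6016)
edge 4: e_4 = (-0.61, +1.37);  n_4 = (+0.9135, +0.4068)
∠(n_1, n_4) = 167.02°
δ = |180° − 167.02°| = 12.98°
12.98° ≤ 2α = 22.62°  →  valid

δ = 12.98°, valid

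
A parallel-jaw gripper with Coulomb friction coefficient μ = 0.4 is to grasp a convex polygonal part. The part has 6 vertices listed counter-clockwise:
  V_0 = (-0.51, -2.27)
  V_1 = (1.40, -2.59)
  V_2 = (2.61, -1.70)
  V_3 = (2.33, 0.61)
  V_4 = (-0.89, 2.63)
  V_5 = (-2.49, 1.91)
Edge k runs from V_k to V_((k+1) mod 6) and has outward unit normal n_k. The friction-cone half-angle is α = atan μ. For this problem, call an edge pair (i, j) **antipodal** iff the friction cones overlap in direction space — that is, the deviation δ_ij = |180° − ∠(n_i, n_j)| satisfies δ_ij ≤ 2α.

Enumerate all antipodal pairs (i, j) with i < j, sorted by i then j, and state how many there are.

count = 5; pairs: (0,3), (0,4), (1,4), (2,5), (3,5)

α = atan 0.4 = 21.80°;  2α = 43.60°
n_0 = (-0.1652, -0.9863)
n_1 = (+0.5925, -0.8056)
n_2 = (+0.9927, +0.1203)
n_3 = (+0.5314, +0.8471)
n_4 = (-0.4104, +0.9119)
n_5 = (-0.9037, -0.4281)
  (0,1): δ = 134.15°  ·
  (0,2): δ = 73.58°  ·
  (0,3): δ = 22.59°  ✓
  (0,4): δ = 33.74°  ✓
  (0,5): δ = 124.86°  ·
  (1,2): δ = 119.42°  ·
  (1,3): δ = 68.44°  ·
  (1,4): δ = 12.11°  ✓
  (1,5): δ = 79.01°  ·
  (2,3): δ = 129.01°  ·
  (2,4): δ = 72.68°  ·
  (2,5): δ = 18.43°  ✓
  (3,4): δ = 123.67°  ·
  (3,5): δ = 32.55°  ✓
  (4,5): δ = 88.88°  ·
antipodal pairs: 5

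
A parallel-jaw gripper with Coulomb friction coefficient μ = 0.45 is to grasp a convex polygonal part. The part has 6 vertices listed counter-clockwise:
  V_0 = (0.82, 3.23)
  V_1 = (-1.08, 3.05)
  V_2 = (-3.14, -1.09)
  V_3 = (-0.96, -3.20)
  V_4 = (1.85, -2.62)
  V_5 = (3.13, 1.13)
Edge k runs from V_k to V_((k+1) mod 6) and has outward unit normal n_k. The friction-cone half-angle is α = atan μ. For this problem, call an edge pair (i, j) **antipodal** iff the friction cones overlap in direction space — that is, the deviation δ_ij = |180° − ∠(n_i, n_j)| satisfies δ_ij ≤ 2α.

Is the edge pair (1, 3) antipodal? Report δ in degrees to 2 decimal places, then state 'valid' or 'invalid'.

δ = 51.88°, invalid

α = atan 0.45 = 24.23°;  2α = 48.46°
edge 1: e_1 = (-2.06, -4.14);  n_1 = (-0.8953, +0.4455)
edge 3: e_3 = (+2.81, +0.58);  n_3 = (+0.2021, -0.9794)
∠(n_1, n_3) = 128.12°
δ = |180° − 128.12°| = 51.88°
51.88° > 2α = 48.46°  →  invalid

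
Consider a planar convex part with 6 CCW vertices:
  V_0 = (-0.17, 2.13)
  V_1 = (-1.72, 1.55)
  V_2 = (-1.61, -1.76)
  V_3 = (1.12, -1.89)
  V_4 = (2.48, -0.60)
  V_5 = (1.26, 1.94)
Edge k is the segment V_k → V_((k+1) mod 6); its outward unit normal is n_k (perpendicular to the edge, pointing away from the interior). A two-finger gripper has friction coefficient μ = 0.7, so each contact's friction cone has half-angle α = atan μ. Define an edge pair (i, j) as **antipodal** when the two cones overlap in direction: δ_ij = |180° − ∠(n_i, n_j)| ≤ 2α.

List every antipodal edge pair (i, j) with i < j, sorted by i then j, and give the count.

α = atan 0.7 = 34.99°;  2α = 69.98°
n_0 = (-0.3505, +0.9366)
n_1 = (-0.9994, -0.0332)
n_2 = (-0.0476, -0.9989)
n_3 = (+0.6882, -0.7255)
n_4 = (+0.9014, +0.4330)
n_5 = (+0.1317, +0.9913)
  (0,1): δ = 108.61°  ·
  (0,2): δ = 23.24°  ✓
  (0,3): δ = 22.97°  ✓
  (0,4): δ = 95.14°  ·
  (0,5): δ = 151.92°  ·
  (1,2): δ = 94.63°  ·
  (1,3): δ = 48.42°  ✓
  (1,4): δ = 23.75°  ✓
  (1,5): δ = 80.53°  ·
  (2,3): δ = 133.79°  ·
  (2,4): δ = 61.62°  ✓
  (2,5): δ = 4.84°  ✓
  (3,4): δ = 107.83°  ·
  (3,5): δ = 51.06°  ✓
  (4,5): δ = 123.22°  ·
antipodal pairs: 7

count = 7; pairs: (0,2), (0,3), (1,3), (1,4), (2,4), (2,5), (3,5)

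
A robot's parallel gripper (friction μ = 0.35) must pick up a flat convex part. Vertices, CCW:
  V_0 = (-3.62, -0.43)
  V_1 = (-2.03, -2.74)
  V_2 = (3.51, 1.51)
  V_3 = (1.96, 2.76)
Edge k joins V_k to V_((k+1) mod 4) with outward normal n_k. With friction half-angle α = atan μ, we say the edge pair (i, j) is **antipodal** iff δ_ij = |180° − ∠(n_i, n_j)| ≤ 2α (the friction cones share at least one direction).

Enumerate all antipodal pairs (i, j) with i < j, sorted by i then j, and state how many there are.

α = atan 0.35 = 19.29°;  2α = 38.58°
n_0 = (-0.8237, -0.5670)
n_1 = (+0.6087, -0.7934)
n_2 = (+0.6278, +0.7784)
n_3 = (-0.4963, +0.8681)
  (0,1): δ = 87.05°  ·
  (0,2): δ = 16.58°  ✓
  (0,3): δ = 85.22°  ·
  (1,2): δ = 76.38°  ·
  (1,3): δ = 7.74°  ✓
  (2,3): δ = 111.36°  ·
antipodal pairs: 2

count = 2; pairs: (0,2), (1,3)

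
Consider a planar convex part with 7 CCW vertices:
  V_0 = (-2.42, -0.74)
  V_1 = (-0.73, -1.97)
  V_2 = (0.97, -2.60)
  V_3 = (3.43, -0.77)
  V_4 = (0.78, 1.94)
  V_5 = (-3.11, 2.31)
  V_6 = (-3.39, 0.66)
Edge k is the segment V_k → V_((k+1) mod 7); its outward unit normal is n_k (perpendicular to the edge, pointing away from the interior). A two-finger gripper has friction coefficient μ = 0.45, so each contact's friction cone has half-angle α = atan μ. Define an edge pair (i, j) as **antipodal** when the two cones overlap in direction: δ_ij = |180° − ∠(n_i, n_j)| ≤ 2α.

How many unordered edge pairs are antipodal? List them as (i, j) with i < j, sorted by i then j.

α = atan 0.45 = 24.23°;  2α = 48.46°
n_0 = (-0.5885, -0.8085)
n_1 = (-0.3475, -0.9377)
n_2 = (+0.5969, -0.8023)
n_3 = (+0.7150, +0.6991)
n_4 = (+0.0947, +0.9955)
n_5 = (-0.9859, +0.1673)
n_6 = (-0.8220, -0.5695)
  (0,1): δ = 164.29°  ·
  (0,2): δ = 107.31°  ·
  (0,3): δ = 9.59°  ✓
  (0,4): δ = 30.61°  ✓
  (0,5): δ = 116.42°  ·
  (0,6): δ = 160.76°  ·
  (1,2): δ = 123.02°  ·
  (1,3): δ = 25.31°  ✓
  (1,4): δ = 14.90°  ✓
  (1,5): δ = 100.70°  ·
  (1,6): δ = 145.05°  ·
  (2,3): δ = 82.29°  ·
  (2,4): δ = 42.08°  ✓
  (2,5): δ = 43.72°  ✓
  (2,6): δ = 88.07°  ·
  (3,4): δ = 139.79°  ·
  (3,5): δ = 53.99°  ·
  (3,6): δ = 9.64°  ✓
  (4,5): δ = 94.20°  ·
  (4,6): δ = 49.85°  ·
  (5,6): δ = 135.65°  ·
antipodal pairs: 7

count = 7; pairs: (0,3), (0,4), (1,3), (1,4), (2,4), (2,5), (3,6)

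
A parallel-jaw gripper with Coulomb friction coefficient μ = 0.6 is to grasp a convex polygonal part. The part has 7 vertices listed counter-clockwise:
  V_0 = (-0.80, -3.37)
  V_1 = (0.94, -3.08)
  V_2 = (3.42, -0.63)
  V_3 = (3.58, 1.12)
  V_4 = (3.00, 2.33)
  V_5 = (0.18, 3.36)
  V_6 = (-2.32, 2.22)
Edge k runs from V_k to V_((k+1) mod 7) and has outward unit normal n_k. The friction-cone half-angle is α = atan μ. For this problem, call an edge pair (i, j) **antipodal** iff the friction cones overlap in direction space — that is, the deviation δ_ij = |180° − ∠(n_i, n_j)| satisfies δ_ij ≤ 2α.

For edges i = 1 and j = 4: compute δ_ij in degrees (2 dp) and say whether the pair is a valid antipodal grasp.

α = atan 0.6 = 30.96°;  2α = 61.93°
edge 1: e_1 = (+2.48, +2.45);  n_1 = (+0.7028, -0.7114)
edge 4: e_4 = (-2.82, +1.03);  n_4 = (+0.3431, +0.9393)
∠(n_1, n_4) = 115.28°
δ = |180° − 115.28°| = 64.72°
64.72° > 2α = 61.93°  →  invalid

δ = 64.72°, invalid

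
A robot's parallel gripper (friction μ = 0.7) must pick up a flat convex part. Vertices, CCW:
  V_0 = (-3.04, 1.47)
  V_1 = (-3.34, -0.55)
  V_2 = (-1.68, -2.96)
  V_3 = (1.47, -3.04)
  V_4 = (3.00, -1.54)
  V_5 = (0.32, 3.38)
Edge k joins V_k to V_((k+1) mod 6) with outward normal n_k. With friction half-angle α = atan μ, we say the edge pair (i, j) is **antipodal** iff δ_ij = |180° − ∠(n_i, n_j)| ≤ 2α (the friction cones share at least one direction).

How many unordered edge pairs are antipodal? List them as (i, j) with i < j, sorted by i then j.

α = atan 0.7 = 34.99°;  2α = 69.98°
n_0 = (-0.9892, +0.1469)
n_1 = (-0.8235, -0.5673)
n_2 = (-0.0254, -0.9997)
n_3 = (+0.7001, -0.7141)
n_4 = (+0.8782, +0.4784)
n_5 = (-0.4942, +0.8694)
  (0,1): δ = 136.99°  ·
  (0,2): δ = 83.01°  ·
  (0,3): δ = 37.12°  ✓
  (0,4): δ = 37.03°  ✓
  (0,5): δ = 128.06°  ·
  (1,2): δ = 126.01°  ·
  (1,3): δ = 80.13°  ·
  (1,4): δ = 5.98°  ✓
  (1,5): δ = 85.06°  ·
  (2,3): δ = 134.11°  ·
  (2,4): δ = 59.97°  ✓
  (2,5): δ = 31.07°  ✓
  (3,4): δ = 105.85°  ·
  (3,5): δ = 14.82°  ✓
  (4,5): δ = 88.96°  ·
antipodal pairs: 6

count = 6; pairs: (0,3), (0,4), (1,4), (2,4), (2,5), (3,5)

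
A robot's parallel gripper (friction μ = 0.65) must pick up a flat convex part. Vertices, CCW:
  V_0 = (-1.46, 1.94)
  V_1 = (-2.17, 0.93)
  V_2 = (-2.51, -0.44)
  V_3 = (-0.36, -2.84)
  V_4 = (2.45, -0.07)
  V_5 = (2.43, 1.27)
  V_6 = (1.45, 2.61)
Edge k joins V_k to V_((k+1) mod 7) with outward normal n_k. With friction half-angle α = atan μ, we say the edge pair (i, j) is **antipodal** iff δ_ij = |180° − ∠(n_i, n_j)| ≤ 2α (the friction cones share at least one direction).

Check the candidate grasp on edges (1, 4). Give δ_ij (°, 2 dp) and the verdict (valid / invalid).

α = atan 0.65 = 33.02°;  2α = 66.05°
edge 1: e_1 = (-0.34, -1.37);  n_1 = (-0.9706, +0.2409)
edge 4: e_4 = (-0.02, +1.34);  n_4 = (+0.9999, +0.0149)
∠(n_1, n_4) = 165.21°
δ = |180° − 165.21°| = 14.79°
14.79° ≤ 2α = 66.05°  →  valid

δ = 14.79°, valid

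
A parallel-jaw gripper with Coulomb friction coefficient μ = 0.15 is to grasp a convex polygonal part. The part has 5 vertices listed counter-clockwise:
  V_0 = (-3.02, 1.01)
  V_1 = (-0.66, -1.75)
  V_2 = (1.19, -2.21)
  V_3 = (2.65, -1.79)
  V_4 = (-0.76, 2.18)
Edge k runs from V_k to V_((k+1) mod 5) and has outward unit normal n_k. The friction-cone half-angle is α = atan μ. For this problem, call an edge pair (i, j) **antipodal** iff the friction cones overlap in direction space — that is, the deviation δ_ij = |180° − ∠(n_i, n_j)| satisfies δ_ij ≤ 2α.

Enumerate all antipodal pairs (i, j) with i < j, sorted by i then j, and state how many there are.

count = 2; pairs: (0,3), (2,4)

α = atan 0.15 = 8.53°;  2α = 17.06°
n_0 = (-0.7600, -0.6499)
n_1 = (-0.2413, -0.9705)
n_2 = (+0.2765, -0.9610)
n_3 = (+0.7586, +0.6516)
n_4 = (-0.4597, +0.8881)
  (0,1): δ = 144.50°  ·
  (0,2): δ = 114.48°  ·
  (0,3): δ = 0.13°  ✓
  (0,4): δ = 76.84°  ·
  (1,2): δ = 149.99°  ·
  (1,3): δ = 35.38°  ·
  (1,4): δ = 41.33°  ·
  (2,3): δ = 65.39°  ·
  (2,4): δ = 11.32°  ✓
  (3,4): δ = 103.29°  ·
antipodal pairs: 2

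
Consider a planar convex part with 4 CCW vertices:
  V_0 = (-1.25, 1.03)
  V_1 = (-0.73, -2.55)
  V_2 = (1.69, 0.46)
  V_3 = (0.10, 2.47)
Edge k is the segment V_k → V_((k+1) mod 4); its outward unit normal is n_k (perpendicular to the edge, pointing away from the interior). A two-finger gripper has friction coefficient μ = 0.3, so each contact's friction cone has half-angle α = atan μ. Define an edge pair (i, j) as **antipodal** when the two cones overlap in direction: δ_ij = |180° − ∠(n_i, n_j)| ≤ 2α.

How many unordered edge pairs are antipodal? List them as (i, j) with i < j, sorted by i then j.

count = 2; pairs: (0,2), (1,3)

α = atan 0.3 = 16.70°;  2α = 33.40°
n_0 = (-0.9896, -0.1437)
n_1 = (+0.7794, -0.6266)
n_2 = (+0.7843, +0.6204)
n_3 = (-0.7295, +0.6839)
  (0,1): δ = 47.06°  ·
  (0,2): δ = 30.08°  ✓
  (0,3): δ = 128.58°  ·
  (1,2): δ = 102.86°  ·
  (1,3): δ = 4.35°  ✓
  (2,3): δ = 81.50°  ·
antipodal pairs: 2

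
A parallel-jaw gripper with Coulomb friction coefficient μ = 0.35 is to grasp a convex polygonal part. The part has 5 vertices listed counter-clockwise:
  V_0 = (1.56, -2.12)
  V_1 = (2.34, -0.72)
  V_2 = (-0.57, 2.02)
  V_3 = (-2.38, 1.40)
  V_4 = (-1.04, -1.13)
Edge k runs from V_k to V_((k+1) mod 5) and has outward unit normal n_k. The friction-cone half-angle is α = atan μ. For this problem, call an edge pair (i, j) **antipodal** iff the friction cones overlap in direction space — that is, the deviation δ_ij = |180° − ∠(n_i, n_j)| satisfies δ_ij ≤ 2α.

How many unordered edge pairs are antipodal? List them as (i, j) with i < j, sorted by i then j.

count = 2; pairs: (1,3), (1,4)

α = atan 0.35 = 19.29°;  2α = 38.58°
n_0 = (+0.8736, -0.4867)
n_1 = (+0.6855, +0.7281)
n_2 = (-0.3241, +0.9460)
n_3 = (-0.8837, -0.4680)
n_4 = (-0.3558, -0.9345)
  (0,1): δ = 104.15°  ·
  (0,2): δ = 41.97°  ·
  (0,3): δ = 57.03°  ·
  (0,4): δ = 98.28°  ·
  (1,2): δ = 117.81°  ·
  (1,3): δ = 18.82°  ✓
  (1,4): δ = 22.43°  ✓
  (2,3): δ = 81.00°  ·
  (2,4): δ = 39.75°  ·
  (3,4): δ = 138.75°  ·
antipodal pairs: 2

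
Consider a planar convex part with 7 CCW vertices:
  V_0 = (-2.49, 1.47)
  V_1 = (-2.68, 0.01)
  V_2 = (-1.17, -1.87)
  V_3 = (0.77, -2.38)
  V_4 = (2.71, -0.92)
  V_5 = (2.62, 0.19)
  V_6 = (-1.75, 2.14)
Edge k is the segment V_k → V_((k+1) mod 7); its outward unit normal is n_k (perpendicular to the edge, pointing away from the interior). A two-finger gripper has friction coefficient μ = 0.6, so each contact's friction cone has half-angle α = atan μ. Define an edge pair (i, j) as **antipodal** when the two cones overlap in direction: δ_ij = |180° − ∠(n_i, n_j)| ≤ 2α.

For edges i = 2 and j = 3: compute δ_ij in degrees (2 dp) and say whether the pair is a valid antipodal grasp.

α = atan 0.6 = 30.96°;  2α = 61.93°
edge 2: e_2 = (+1.94, -0.51);  n_2 = (-0.2542, -0.9671)
edge 3: e_3 = (+1.94, +1.46);  n_3 = (+0.6013, -0.7990)
∠(n_2, n_3) = 51.69°
δ = |180° − 51.69°| = 128.31°
128.31° > 2α = 61.93°  →  invalid

δ = 128.31°, invalid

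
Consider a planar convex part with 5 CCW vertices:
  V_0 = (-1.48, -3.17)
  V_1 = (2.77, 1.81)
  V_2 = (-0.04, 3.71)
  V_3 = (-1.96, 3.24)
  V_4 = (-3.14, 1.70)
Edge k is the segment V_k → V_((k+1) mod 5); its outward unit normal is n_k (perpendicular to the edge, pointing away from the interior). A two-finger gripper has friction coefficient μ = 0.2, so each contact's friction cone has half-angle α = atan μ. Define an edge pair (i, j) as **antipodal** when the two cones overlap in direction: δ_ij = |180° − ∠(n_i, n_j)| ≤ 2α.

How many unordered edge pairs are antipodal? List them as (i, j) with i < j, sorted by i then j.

count = 1; pairs: (0,3)

α = atan 0.2 = 11.31°;  2α = 22.62°
n_0 = (+0.7607, -0.6492)
n_1 = (+0.5601, +0.8284)
n_2 = (-0.2378, +0.9713)
n_3 = (-0.7938, +0.6082)
n_4 = (-0.9465, -0.3226)
  (0,1): δ = 83.59°  ·
  (0,2): δ = 35.77°  ·
  (0,3): δ = 3.02°  ✓
  (0,4): δ = 59.30°  ·
  (1,2): δ = 132.18°  ·
  (1,3): δ = 93.40°  ·
  (1,4): δ = 37.11°  ·
  (2,3): δ = 141.22°  ·
  (2,4): δ = 84.93°  ·
  (3,4): δ = 123.72°  ·
antipodal pairs: 1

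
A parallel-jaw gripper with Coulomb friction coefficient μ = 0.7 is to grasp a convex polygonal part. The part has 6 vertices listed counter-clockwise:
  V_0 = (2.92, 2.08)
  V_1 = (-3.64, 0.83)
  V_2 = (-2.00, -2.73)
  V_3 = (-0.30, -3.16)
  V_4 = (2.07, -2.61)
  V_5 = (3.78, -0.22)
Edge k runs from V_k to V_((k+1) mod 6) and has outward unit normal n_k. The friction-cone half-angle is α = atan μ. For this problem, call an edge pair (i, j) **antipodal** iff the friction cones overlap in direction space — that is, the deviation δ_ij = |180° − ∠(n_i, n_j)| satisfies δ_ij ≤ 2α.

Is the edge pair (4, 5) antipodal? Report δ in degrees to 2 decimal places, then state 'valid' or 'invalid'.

α = atan 0.7 = 34.99°;  2α = 69.98°
edge 4: e_4 = (+1.71, +2.39);  n_4 = (+0.8133, -0.5819)
edge 5: e_5 = (-0.86, +2.30);  n_5 = (+0.9367, +0.3502)
∠(n_4, n_5) = 56.08°
δ = |180° − 56.08°| = 123.92°
123.92° > 2α = 69.98°  →  invalid

δ = 123.92°, invalid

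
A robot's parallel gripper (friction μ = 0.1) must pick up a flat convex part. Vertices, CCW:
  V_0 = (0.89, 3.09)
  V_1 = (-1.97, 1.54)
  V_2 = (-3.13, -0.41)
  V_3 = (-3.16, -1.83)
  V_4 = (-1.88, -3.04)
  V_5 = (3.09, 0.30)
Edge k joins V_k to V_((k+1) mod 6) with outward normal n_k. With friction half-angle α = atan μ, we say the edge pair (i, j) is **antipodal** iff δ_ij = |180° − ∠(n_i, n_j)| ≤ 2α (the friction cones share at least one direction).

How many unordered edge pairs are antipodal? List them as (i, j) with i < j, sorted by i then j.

α = atan 0.1 = 5.71°;  2α = 11.42°
n_0 = (-0.4765, +0.8792)
n_1 = (-0.8594, +0.5113)
n_2 = (-0.9998, +0.0211)
n_3 = (-0.6870, -0.7267)
n_4 = (+0.5578, -0.8300)
n_5 = (+0.7852, +0.6192)
  (0,1): δ = 149.20°  ·
  (0,2): δ = 119.67°  ·
  (0,3): δ = 71.85°  ·
  (0,4): δ = 5.45°  ✓
  (0,5): δ = 99.80°  ·
  (1,2): δ = 150.46°  ·
  (1,3): δ = 102.64°  ·
  (1,4): δ = 25.35°  ·
  (1,5): δ = 69.00°  ·
  (2,3): δ = 132.18°  ·
  (2,4): δ = 54.89°  ·
  (2,5): δ = 39.47°  ·
  (3,4): δ = 102.71°  ·
  (3,5): δ = 8.35°  ✓
  (4,5): δ = 85.65°  ·
antipodal pairs: 2

count = 2; pairs: (0,4), (3,5)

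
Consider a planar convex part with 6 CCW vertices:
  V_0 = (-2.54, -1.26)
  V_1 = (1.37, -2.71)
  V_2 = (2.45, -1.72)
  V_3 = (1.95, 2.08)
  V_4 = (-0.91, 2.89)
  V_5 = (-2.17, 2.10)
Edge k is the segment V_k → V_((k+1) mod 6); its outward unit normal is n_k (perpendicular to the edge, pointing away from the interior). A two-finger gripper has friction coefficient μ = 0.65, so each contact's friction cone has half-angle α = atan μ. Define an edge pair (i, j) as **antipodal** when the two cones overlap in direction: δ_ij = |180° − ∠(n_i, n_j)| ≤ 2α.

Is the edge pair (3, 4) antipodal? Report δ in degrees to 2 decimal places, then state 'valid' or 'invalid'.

α = atan 0.65 = 33.02°;  2α = 66.05°
edge 3: e_3 = (-2.86, +0.81);  n_3 = (+0.2725, +0.9622)
edge 4: e_4 = (-1.26, -0.79);  n_4 = (-0.5312, +0.8472)
∠(n_3, n_4) = 47.90°
δ = |180° − 47.90°| = 132.10°
132.10° > 2α = 66.05°  →  invalid

δ = 132.10°, invalid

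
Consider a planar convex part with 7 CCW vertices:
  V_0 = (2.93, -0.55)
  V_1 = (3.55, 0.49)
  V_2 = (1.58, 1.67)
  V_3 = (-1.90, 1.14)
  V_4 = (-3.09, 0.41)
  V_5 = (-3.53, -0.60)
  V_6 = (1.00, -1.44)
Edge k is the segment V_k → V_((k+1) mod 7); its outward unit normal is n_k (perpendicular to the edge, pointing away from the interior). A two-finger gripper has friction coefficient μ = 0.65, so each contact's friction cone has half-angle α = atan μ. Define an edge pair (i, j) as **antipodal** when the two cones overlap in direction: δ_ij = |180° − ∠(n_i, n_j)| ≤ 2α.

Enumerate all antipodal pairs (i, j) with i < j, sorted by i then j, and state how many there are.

α = atan 0.65 = 33.02°;  2α = 66.05°
n_0 = (+0.8589, -0.5121)
n_1 = (+0.5139, +0.8579)
n_2 = (-0.1506, +0.9886)
n_3 = (-0.5229, +0.8524)
n_4 = (-0.9168, +0.3994)
n_5 = (-0.1823, -0.9832)
n_6 = (+0.4188, -0.9081)
  (0,1): δ = 90.12°  ·
  (0,2): δ = 50.54°  ✓
  (0,3): δ = 27.67°  ✓
  (0,4): δ = 7.26°  ✓
  (0,5): δ = 110.30°  ·
  (0,6): δ = 145.56°  ·
  (1,2): δ = 140.42°  ·
  (1,3): δ = 117.55°  ·
  (1,4): δ = 82.62°  ·
  (1,5): δ = 20.42°  ✓
  (1,6): δ = 55.68°  ✓
  (2,3): δ = 157.13°  ·
  (2,4): δ = 122.20°  ·
  (2,5): δ = 19.16°  ✓
  (2,6): δ = 16.10°  ✓
  (3,4): δ = 145.07°  ·
  (3,5): δ = 42.03°  ✓
  (3,6): δ = 6.77°  ✓
  (4,5): δ = 76.97°  ·
  (4,6): δ = 41.70°  ✓
  (5,6): δ = 144.74°  ·
antipodal pairs: 10

count = 10; pairs: (0,2), (0,3), (0,4), (1,5), (1,6), (2,5), (2,6), (3,5), (3,6), (4,6)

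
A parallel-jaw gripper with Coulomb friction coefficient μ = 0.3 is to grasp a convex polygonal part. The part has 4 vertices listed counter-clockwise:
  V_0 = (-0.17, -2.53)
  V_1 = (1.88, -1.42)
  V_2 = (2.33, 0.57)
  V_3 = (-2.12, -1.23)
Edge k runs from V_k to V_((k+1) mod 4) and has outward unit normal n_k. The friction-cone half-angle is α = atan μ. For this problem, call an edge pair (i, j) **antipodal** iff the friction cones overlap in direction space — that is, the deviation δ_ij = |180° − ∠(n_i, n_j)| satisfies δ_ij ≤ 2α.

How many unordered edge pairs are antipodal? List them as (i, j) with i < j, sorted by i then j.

count = 1; pairs: (0,2)

α = atan 0.3 = 16.70°;  2α = 33.40°
n_0 = (+0.4761, -0.8794)
n_1 = (+0.9754, -0.2206)
n_2 = (-0.3750, +0.9270)
n_3 = (-0.5547, -0.8321)
  (0,1): δ = 131.18°  ·
  (0,2): δ = 6.41°  ✓
  (0,3): δ = 117.88°  ·
  (1,2): δ = 55.23°  ·
  (1,3): δ = 69.05°  ·
  (2,3): δ = 55.71°  ·
antipodal pairs: 1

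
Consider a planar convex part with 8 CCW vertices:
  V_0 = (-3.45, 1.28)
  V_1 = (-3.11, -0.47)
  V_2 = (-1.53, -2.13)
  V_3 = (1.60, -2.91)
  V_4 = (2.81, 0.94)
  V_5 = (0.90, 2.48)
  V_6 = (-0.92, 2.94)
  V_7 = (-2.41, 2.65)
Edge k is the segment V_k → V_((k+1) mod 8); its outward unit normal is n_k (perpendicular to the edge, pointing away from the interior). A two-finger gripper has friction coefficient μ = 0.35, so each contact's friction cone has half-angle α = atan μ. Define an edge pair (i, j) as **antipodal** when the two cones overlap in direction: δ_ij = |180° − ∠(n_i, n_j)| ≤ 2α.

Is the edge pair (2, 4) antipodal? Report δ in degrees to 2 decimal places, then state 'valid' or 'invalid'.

α = atan 0.35 = 19.29°;  2α = 38.58°
edge 2: e_2 = (+3.13, -0.78);  n_2 = (-0.2418, -0.9703)
edge 4: e_4 = (-1.91, +1.54);  n_4 = (+0.6277, +0.7785)
∠(n_2, n_4) = 155.11°
δ = |180° − 155.11°| = 24.89°
24.89° ≤ 2α = 38.58°  →  valid

δ = 24.89°, valid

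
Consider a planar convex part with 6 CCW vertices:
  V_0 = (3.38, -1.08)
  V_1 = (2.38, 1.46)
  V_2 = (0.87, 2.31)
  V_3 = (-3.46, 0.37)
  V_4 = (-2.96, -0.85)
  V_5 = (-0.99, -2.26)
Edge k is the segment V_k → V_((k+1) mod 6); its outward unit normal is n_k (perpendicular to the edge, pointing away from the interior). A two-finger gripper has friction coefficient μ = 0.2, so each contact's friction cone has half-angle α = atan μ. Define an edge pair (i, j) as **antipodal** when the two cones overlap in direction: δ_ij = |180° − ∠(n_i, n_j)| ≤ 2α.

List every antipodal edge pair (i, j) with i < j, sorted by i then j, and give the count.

count = 3; pairs: (0,3), (1,4), (2,5)

α = atan 0.2 = 11.31°;  2α = 22.62°
n_0 = (+0.9305, +0.3663)
n_1 = (+0.4905, +0.8714)
n_2 = (-0.4089, +0.9126)
n_3 = (-0.9253, -0.3792)
n_4 = (-0.5820, -0.8132)
n_5 = (+0.2607, -0.9654)
  (0,1): δ = 140.87°  ·
  (0,2): δ = 87.36°  ·
  (0,3): δ = 0.80°  ✓
  (0,4): δ = 32.92°  ·
  (0,5): δ = 83.62°  ·
  (1,2): δ = 126.49°  ·
  (1,3): δ = 38.34°  ·
  (1,4): δ = 6.22°  ✓
  (1,5): δ = 44.49°  ·
  (2,3): δ = 91.85°  ·
  (2,4): δ = 59.73°  ·
  (2,5): δ = 9.02°  ✓
  (3,4): δ = 147.88°  ·
  (3,5): δ = 97.17°  ·
  (4,5): δ = 129.30°  ·
antipodal pairs: 3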